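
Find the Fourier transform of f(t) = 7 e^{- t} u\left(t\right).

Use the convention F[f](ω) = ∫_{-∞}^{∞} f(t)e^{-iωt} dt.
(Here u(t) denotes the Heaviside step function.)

F(ω) = \frac{7}{i \omega + 1}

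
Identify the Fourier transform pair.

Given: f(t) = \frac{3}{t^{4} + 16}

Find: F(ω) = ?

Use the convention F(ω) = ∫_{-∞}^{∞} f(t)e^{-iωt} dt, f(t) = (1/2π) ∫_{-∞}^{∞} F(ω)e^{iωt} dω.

F(ω) = \frac{3 \pi e^{- \sqrt{2} \left|{\omega}\right|} \sin{\left(\sqrt{2} \left|{\omega}\right| + \frac{\pi}{4} \right)}}{8}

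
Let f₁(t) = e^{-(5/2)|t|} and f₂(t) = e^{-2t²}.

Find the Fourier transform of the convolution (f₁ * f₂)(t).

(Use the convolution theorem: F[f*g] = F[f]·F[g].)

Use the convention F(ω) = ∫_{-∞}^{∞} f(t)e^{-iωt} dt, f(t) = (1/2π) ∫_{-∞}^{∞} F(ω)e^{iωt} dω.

F[f₁*f₂](ω) = \frac{10 \sqrt{2} \sqrt{\pi} e^{- \frac{\omega^{2}}{8}}}{4 \omega^{2} + 25}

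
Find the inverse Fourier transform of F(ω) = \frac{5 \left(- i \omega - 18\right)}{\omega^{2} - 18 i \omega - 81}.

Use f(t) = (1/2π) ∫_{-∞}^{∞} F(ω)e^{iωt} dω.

f(t) = 5 \left(9 t + 1\right) e^{- 9 t} u\left(t\right)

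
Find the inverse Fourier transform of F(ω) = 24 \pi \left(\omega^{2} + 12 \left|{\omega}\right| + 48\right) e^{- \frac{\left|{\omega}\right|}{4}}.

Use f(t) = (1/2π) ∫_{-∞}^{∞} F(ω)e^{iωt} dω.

f(t) = \frac{3}{\left(t^{2} + \frac{1}{16}\right)^{3}}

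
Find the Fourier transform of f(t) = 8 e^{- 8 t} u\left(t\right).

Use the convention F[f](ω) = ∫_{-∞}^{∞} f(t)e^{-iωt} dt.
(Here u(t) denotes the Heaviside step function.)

F(ω) = \frac{8}{i \omega + 8}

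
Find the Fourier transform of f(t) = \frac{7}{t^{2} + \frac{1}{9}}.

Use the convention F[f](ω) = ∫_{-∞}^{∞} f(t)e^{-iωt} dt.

F(ω) = 21 \pi e^{- \frac{\left|{\omega}\right|}{3}}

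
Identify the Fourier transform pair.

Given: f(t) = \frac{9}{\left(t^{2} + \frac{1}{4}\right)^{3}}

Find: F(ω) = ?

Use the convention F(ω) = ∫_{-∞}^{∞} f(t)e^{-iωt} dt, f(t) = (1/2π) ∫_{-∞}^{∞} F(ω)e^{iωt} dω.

F(ω) = 9 \pi \left(\omega^{2} + 6 \left|{\omega}\right| + 12\right) e^{- \frac{\left|{\omega}\right|}{2}}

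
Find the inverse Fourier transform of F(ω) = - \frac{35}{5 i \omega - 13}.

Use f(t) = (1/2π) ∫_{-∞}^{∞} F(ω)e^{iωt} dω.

f(t) = 7 e^{\frac{13 t}{5}} u\left(- t\right)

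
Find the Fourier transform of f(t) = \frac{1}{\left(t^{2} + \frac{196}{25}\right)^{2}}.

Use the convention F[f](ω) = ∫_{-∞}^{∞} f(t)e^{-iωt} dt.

F(ω) = \frac{25 \pi \left(14 \left|{\omega}\right| + 5\right) e^{- \frac{14 \left|{\omega}\right|}{5}}}{5488}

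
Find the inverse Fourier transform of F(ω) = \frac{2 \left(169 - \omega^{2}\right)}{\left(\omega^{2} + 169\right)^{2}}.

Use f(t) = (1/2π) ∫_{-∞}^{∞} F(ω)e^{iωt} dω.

f(t) = e^{- 13 \left|{t}\right|} \left|{t}\right|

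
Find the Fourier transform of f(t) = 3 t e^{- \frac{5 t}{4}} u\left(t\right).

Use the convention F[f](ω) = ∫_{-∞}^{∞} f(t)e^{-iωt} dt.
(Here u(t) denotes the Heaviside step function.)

F(ω) = \frac{48}{\left(4 i \omega + 5\right)^{2}}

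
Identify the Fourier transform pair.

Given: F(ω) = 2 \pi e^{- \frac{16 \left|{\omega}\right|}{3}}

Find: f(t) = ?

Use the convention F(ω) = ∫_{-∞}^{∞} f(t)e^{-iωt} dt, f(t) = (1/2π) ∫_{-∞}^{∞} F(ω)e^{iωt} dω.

f(t) = \frac{32}{3 \left(t^{2} + \frac{256}{9}\right)}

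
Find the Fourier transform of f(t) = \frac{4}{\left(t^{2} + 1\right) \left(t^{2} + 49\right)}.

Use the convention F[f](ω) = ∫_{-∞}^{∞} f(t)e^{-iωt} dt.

F(ω) = \frac{\pi e^{- \left|{\omega}\right|}}{12} - \frac{\pi e^{- 7 \left|{\omega}\right|}}{84}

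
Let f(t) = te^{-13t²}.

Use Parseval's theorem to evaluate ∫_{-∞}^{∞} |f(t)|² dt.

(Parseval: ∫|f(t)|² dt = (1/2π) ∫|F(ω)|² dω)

∫|f(t)|² dt = \frac{\sqrt{26} \sqrt{\pi}}{1352}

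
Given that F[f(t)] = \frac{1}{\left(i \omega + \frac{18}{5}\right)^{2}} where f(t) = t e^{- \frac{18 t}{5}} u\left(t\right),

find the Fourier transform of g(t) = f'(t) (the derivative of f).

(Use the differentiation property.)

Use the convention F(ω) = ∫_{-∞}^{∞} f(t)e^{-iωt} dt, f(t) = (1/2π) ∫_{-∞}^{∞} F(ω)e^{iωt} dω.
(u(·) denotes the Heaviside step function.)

F[g](ω) = \frac{25 i \omega}{\left(5 i \omega + 18\right)^{2}}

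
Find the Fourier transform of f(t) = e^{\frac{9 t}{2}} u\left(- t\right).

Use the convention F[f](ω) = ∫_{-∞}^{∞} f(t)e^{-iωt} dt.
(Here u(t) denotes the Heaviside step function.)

F(ω) = - \frac{2}{2 i \omega - 9}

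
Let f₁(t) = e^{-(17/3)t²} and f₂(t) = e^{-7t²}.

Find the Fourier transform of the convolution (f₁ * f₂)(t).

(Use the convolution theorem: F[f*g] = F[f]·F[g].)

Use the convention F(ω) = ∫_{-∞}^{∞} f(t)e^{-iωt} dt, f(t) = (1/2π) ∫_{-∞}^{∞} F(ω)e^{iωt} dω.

F[f₁*f₂](ω) = \frac{\sqrt{357} \pi e^{- \frac{19 \omega^{2}}{238}}}{119}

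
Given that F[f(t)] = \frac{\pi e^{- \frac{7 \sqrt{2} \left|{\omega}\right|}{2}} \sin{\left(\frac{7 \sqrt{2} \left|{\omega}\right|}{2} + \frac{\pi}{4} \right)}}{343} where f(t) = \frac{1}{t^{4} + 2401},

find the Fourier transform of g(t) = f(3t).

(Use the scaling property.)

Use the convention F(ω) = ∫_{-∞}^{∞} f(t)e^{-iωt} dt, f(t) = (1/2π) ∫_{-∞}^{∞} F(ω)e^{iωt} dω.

F[g](ω) = \frac{\pi e^{- \frac{7 \sqrt{2} \left|{\omega}\right|}{6}} \sin{\left(\frac{7 \sqrt{2} \left|{\omega}\right|}{6} + \frac{\pi}{4} \right)}}{1029}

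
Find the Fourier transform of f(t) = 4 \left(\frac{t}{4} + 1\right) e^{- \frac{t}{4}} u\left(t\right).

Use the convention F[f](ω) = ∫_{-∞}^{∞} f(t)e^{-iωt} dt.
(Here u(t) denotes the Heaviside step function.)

F(ω) = \frac{32 \left(- 2 i \omega - 1\right)}{16 \omega^{2} - 8 i \omega - 1}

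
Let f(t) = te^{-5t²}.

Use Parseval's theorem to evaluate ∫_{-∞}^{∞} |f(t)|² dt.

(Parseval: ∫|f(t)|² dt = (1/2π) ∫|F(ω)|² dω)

∫|f(t)|² dt = \frac{\sqrt{10} \sqrt{\pi}}{200}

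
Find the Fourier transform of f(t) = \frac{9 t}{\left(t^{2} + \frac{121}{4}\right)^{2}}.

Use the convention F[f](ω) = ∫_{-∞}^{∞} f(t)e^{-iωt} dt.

F(ω) = - \frac{9 i \pi \omega e^{- \frac{11 \left|{\omega}\right|}{2}}}{11}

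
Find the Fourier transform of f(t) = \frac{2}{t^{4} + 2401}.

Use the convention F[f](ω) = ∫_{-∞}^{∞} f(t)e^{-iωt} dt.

F(ω) = \frac{2 \pi e^{- \frac{7 \sqrt{2} \left|{\omega}\right|}{2}} \sin{\left(\frac{7 \sqrt{2} \left|{\omega}\right|}{2} + \frac{\pi}{4} \right)}}{343}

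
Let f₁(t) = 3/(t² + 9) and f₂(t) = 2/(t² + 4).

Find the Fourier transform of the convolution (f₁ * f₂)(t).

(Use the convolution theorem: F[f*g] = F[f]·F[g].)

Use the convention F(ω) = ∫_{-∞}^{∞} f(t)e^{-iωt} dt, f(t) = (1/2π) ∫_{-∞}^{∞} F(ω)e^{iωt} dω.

F[f₁*f₂](ω) = \pi^{2} e^{- 5 \left|{\omega}\right|}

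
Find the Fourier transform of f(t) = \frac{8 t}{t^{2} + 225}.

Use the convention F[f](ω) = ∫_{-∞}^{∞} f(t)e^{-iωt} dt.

F(ω) = - 8 i \pi e^{- 15 \left|{\omega}\right|} \operatorname{sign}{\left(\omega \right)}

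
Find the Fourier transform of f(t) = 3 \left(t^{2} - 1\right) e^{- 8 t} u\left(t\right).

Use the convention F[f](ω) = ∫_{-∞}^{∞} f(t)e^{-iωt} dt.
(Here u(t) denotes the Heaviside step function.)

F(ω) = \frac{3 \left(2 i \omega - \left(i \omega + 8\right)^{3} + 16\right)}{\left(i \omega + 8\right)^{4}}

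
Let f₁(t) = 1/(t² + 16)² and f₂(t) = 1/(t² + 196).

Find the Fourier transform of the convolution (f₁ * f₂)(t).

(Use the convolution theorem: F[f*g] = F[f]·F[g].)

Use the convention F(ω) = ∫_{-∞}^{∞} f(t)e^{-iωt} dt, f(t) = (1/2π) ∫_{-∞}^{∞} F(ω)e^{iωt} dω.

F[f₁*f₂](ω) = \frac{\pi^{2} \left(4 \left|{\omega}\right| + 1\right) e^{- 18 \left|{\omega}\right|}}{1792}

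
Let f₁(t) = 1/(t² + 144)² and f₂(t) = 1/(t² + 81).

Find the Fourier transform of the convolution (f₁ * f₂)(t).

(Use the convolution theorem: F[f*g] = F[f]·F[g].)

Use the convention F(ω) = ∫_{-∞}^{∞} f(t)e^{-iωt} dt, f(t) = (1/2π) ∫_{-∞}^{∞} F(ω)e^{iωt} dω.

F[f₁*f₂](ω) = \frac{\pi^{2} \left(12 \left|{\omega}\right| + 1\right) e^{- 21 \left|{\omega}\right|}}{31104}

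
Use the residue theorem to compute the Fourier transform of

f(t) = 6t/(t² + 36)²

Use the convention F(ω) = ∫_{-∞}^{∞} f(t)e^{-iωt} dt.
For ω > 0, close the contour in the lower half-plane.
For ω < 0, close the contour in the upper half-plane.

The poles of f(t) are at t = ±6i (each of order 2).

Let g(z) = f(z)e^{-iωz}; for large |z| the factor e^{-iωz} decays in the lower half-plane when ω > 0 and in the upper half-plane when ω < 0.

Case ω > 0 (lower half-plane, clockwise contour ⇒ F(ω) = -2πi·ΣRes):
  Res_{z = - 6 i} g(z) = \frac{\omega e^{- 6 \omega}}{4} (pole of order 2)
  F(ω) = -2πi·ΣRes = - \frac{i \pi \omega e^{- 6 \omega}}{2}

Case ω < 0 (upper half-plane, counterclockwise contour ⇒ F(ω) = +2πi·ΣRes):
  Res_{z = 6 i} g(z) = - \frac{\omega e^{6 \omega}}{4} (pole of order 2)
  F(ω) = 2πi·ΣRes = - \frac{i \pi \omega e^{6 \omega}}{2}

Both cases combine into a single formula in |ω|:

F(ω) = - \frac{i \pi \omega e^{- 6 \left|{\omega}\right|}}{2}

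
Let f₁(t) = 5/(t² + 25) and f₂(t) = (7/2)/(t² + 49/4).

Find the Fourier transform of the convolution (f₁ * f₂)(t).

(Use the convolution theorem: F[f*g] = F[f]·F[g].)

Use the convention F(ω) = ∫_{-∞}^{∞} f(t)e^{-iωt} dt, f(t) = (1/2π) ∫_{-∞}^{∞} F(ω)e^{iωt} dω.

F[f₁*f₂](ω) = \pi^{2} e^{- \frac{17 \left|{\omega}\right|}{2}}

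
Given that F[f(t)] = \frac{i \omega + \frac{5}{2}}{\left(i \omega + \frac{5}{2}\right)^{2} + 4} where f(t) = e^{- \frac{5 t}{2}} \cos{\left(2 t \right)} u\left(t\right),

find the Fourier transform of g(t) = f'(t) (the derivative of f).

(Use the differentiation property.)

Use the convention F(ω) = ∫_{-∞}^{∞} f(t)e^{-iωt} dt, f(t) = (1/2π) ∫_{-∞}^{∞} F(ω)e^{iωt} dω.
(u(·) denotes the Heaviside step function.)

F[g](ω) = \frac{2 i \omega \left(2 i \omega + 5\right)}{\left(2 i \omega + 5\right)^{2} + 16}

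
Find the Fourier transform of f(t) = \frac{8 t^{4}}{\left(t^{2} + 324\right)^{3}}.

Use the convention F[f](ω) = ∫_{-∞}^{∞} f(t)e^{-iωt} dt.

F(ω) = \frac{\pi \left(108 \omega^{2} - 30 \left|{\omega}\right| + 1\right) e^{- 18 \left|{\omega}\right|}}{6}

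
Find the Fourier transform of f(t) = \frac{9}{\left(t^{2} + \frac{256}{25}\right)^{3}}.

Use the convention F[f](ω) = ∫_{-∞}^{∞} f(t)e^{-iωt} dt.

F(ω) = \frac{1125 \pi \left(256 \omega^{2} + 240 \left|{\omega}\right| + 75\right) e^{- \frac{16 \left|{\omega}\right|}{5}}}{8388608}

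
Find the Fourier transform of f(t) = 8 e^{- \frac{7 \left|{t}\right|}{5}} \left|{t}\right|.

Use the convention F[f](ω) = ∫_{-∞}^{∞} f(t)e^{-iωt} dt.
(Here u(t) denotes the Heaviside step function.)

F(ω) = \frac{400 \left(49 - 25 \omega^{2}\right)}{\left(25 \omega^{2} + 49\right)^{2}}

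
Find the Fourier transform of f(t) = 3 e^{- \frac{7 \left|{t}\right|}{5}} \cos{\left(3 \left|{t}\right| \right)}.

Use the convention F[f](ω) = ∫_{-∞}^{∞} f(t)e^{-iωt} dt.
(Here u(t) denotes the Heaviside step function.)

F(ω) = \frac{210 \left(25 \omega^{2} + 274\right)}{625 \omega^{4} - 8800 \omega^{2} + 75076}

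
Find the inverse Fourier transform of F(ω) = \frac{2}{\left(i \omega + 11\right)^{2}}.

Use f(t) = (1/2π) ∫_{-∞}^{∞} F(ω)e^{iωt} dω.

f(t) = 2 t e^{- 11 t} u\left(t\right)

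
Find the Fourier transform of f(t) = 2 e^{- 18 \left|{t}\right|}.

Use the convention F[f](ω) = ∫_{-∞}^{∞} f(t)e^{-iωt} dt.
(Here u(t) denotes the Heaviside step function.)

F(ω) = \frac{72}{\omega^{2} + 324}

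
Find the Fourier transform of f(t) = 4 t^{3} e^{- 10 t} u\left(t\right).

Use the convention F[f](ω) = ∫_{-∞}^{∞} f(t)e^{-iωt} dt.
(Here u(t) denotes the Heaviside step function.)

F(ω) = \frac{24}{\left(i \omega + 10\right)^{4}}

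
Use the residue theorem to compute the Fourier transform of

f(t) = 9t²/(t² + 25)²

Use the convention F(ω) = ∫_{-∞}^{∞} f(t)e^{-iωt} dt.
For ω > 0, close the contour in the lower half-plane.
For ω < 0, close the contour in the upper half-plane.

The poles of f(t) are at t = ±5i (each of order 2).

Let g(z) = f(z)e^{-iωz}; for large |z| the factor e^{-iωz} decays in the lower half-plane when ω > 0 and in the upper half-plane when ω < 0.

Case ω > 0 (lower half-plane, clockwise contour ⇒ F(ω) = -2πi·ΣRes):
  Res_{z = - 5 i} g(z) = \frac{9 i \left(1 - 5 \omega\right) e^{- 5 \omega}}{20} (pole of order 2)
  F(ω) = -2πi·ΣRes = \frac{9 \pi \left(1 - 5 \omega\right) e^{- 5 \omega}}{10}

Case ω < 0 (upper half-plane, counterclockwise contour ⇒ F(ω) = +2πi·ΣRes):
  Res_{z = 5 i} g(z) = \frac{9 i \left(- 5 \omega - 1\right) e^{5 \omega}}{20} (pole of order 2)
  F(ω) = 2πi·ΣRes = \frac{9 \pi \left(5 \omega + 1\right) e^{5 \omega}}{10}

Both cases combine into a single formula in |ω|:

F(ω) = \frac{9 \pi \left(1 - 5 \left|{\omega}\right|\right) e^{- 5 \left|{\omega}\right|}}{10}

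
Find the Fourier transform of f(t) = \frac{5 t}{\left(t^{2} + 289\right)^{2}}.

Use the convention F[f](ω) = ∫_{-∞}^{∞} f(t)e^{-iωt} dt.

F(ω) = - \frac{5 i \pi \omega e^{- 17 \left|{\omega}\right|}}{34}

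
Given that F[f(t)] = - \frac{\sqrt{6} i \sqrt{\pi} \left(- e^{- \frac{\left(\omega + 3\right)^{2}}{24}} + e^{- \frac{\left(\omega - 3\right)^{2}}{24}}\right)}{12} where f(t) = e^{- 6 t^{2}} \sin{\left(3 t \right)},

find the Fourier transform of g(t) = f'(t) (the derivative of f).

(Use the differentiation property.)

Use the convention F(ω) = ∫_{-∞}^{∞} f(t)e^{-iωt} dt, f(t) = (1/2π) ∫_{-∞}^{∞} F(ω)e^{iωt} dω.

F[g](ω) = \frac{\sqrt{6} \sqrt{\pi} \omega \left(e^{\frac{\omega}{2}} - 1\right) e^{- \frac{\omega^{2}}{24} - \frac{\omega}{4} - \frac{3}{8}}}{12}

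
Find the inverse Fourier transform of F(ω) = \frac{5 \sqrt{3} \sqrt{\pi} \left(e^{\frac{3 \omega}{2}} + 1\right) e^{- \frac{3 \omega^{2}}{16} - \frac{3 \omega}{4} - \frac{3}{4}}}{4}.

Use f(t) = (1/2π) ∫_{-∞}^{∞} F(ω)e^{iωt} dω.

f(t) = 5 e^{- \frac{4 t^{2}}{3}} \cos{\left(2 t \right)}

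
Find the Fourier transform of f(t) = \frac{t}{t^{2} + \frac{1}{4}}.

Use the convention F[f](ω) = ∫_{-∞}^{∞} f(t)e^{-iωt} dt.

F(ω) = - i \pi e^{- \frac{\left|{\omega}\right|}{2}} \operatorname{sign}{\left(\omega \right)}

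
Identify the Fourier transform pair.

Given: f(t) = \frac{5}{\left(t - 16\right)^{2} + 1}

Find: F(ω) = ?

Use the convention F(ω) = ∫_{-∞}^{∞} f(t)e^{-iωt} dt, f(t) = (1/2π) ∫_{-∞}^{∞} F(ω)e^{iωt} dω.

F(ω) = 5 \pi e^{- 16 i \omega - \left|{\omega}\right|}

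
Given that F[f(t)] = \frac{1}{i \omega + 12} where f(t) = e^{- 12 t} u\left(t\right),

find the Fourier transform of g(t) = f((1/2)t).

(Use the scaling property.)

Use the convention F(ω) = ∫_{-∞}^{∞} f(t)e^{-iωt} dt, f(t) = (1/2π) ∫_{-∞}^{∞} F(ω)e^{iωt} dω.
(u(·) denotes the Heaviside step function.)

F[g](ω) = \frac{1}{i \omega + 6}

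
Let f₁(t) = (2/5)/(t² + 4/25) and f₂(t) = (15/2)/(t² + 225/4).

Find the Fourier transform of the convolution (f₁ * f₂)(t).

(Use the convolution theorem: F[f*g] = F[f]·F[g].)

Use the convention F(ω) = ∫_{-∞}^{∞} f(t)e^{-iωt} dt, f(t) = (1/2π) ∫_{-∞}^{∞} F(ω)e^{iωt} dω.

F[f₁*f₂](ω) = \pi^{2} e^{- \frac{79 \left|{\omega}\right|}{10}}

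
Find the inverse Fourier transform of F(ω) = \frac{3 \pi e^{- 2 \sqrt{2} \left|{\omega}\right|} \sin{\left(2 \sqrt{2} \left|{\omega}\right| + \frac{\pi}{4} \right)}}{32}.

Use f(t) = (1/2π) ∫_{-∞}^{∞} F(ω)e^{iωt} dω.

f(t) = \frac{6}{t^{4} + 256}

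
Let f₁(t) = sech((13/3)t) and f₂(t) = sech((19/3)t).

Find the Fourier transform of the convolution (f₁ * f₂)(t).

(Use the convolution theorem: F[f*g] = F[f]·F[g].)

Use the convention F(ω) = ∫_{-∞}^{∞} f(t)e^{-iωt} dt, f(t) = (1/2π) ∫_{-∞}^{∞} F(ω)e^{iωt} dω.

F[f₁*f₂](ω) = \frac{9 \pi^{2}}{247 \cosh{\left(\frac{3 \pi \omega}{38} \right)} \cosh{\left(\frac{3 \pi \omega}{26} \right)}}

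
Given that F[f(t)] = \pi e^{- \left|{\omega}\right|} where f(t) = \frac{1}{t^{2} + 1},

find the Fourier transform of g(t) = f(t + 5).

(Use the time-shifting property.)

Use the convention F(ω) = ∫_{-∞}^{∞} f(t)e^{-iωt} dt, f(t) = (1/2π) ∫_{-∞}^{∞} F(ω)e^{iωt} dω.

F[g](ω) = \pi e^{5 i \omega - \left|{\omega}\right|}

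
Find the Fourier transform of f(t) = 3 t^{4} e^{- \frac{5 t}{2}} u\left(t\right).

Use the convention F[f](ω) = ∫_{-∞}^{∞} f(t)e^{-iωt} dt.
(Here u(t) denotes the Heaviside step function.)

F(ω) = \frac{2304}{\left(2 i \omega + 5\right)^{5}}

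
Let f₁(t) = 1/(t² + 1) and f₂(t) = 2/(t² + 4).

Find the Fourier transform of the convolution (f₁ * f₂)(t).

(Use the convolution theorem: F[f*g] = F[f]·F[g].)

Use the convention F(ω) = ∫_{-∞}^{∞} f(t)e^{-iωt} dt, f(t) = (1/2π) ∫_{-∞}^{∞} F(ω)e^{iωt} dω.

F[f₁*f₂](ω) = \pi^{2} e^{- 3 \left|{\omega}\right|}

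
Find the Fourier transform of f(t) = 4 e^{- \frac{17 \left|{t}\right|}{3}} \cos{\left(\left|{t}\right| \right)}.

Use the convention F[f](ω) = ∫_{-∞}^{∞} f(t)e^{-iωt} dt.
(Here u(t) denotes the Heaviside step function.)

F(ω) = \frac{408 \left(9 \omega^{2} + 298\right)}{81 \omega^{4} + 5040 \omega^{2} + 88804}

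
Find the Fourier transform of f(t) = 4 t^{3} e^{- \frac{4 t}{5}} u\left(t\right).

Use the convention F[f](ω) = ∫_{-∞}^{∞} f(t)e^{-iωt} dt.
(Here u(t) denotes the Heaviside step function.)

F(ω) = \frac{15000}{\left(5 i \omega + 4\right)^{4}}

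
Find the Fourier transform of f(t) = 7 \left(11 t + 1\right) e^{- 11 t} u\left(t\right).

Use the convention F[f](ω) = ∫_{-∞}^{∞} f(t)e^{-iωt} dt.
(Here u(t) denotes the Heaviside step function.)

F(ω) = \frac{7 \left(- i \omega - 22\right)}{\omega^{2} - 22 i \omega - 121}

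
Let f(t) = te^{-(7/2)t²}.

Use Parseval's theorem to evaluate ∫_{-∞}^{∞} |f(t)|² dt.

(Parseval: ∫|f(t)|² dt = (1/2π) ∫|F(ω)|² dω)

∫|f(t)|² dt = \frac{\sqrt{7} \sqrt{\pi}}{98}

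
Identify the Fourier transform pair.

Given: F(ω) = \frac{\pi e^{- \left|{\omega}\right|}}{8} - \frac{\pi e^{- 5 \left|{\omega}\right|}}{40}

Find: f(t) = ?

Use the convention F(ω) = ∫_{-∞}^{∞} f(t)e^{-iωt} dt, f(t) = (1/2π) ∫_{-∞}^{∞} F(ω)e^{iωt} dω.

f(t) = \frac{3}{\left(t^{2} + 1\right) \left(t^{2} + 25\right)}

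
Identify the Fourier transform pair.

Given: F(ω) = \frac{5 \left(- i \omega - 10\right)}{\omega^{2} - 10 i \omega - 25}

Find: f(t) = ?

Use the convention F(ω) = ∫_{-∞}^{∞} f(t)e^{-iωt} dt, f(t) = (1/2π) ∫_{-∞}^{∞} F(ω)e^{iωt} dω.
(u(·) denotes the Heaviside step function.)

f(t) = 5 \left(5 t + 1\right) e^{- 5 t} u\left(t\right)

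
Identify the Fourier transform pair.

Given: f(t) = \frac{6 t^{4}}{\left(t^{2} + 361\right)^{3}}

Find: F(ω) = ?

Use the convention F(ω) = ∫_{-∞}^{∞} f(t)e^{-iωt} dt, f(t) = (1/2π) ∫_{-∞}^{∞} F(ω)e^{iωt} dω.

F(ω) = \frac{3 \pi \left(361 \omega^{2} - 95 \left|{\omega}\right| + 3\right) e^{- 19 \left|{\omega}\right|}}{76}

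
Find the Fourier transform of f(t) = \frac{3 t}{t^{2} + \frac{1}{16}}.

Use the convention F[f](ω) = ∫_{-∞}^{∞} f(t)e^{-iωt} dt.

F(ω) = - 3 i \pi e^{- \frac{\left|{\omega}\right|}{4}} \operatorname{sign}{\left(\omega \right)}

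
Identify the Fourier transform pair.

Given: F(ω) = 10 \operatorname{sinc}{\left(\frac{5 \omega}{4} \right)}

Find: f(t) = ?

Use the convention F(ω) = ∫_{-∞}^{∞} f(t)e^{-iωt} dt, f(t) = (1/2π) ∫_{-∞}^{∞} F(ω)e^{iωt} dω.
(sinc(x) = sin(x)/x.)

f(t) = 4 \left(\begin{cases} 1 & \text{for}\: \left|{t}\right| < \frac{5}{4} \\0 & \text{otherwise} \end{cases}\right)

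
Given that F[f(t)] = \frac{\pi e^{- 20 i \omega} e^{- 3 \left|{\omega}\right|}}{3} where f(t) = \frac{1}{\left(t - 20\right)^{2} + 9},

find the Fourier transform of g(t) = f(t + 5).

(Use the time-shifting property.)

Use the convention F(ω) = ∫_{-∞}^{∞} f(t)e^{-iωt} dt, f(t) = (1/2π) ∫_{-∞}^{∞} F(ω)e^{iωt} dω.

F[g](ω) = \frac{\pi e^{- 15 i \omega - 3 \left|{\omega}\right|}}{3}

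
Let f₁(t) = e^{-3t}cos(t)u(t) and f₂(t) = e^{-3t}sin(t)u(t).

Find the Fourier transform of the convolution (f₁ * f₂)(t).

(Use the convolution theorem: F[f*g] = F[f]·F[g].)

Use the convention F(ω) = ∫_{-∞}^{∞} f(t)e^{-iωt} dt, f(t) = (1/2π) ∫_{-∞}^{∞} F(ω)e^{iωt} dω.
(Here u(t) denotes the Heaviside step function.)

F[f₁*f₂](ω) = \frac{i \omega + 3}{\left(\left(i \omega + 3\right)^{2} + 1\right)^{2}}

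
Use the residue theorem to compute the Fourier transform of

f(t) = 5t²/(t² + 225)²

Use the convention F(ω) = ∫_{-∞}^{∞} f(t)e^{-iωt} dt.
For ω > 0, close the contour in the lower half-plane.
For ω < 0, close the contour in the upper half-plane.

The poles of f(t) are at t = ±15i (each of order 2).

Let g(z) = f(z)e^{-iωz}; for large |z| the factor e^{-iωz} decays in the lower half-plane when ω > 0 and in the upper half-plane when ω < 0.

Case ω > 0 (lower half-plane, clockwise contour ⇒ F(ω) = -2πi·ΣRes):
  Res_{z = - 15 i} g(z) = \frac{i \left(1 - 15 \omega\right) e^{- 15 \omega}}{12} (pole of order 2)
  F(ω) = -2πi·ΣRes = \frac{\pi \left(1 - 15 \omega\right) e^{- 15 \omega}}{6}

Case ω < 0 (upper half-plane, counterclockwise contour ⇒ F(ω) = +2πi·ΣRes):
  Res_{z = 15 i} g(z) = \frac{i \left(- 15 \omega - 1\right) e^{15 \omega}}{12} (pole of order 2)
  F(ω) = 2πi·ΣRes = \frac{\pi \left(15 \omega + 1\right) e^{15 \omega}}{6}

Both cases combine into a single formula in |ω|:

F(ω) = \frac{\pi \left(1 - 15 \left|{\omega}\right|\right) e^{- 15 \left|{\omega}\right|}}{6}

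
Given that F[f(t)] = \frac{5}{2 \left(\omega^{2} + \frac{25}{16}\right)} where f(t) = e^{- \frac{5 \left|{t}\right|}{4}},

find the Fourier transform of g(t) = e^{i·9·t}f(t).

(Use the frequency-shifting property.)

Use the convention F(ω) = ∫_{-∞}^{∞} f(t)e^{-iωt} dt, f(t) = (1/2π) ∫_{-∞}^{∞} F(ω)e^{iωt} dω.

F[g](ω) = \frac{40}{16 \left(\omega - 9\right)^{2} + 25}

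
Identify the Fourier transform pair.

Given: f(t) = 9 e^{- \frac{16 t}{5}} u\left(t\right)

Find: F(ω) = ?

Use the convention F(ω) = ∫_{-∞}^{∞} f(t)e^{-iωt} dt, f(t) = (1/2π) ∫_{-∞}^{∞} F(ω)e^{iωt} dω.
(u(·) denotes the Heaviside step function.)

F(ω) = \frac{45}{5 i \omega + 16}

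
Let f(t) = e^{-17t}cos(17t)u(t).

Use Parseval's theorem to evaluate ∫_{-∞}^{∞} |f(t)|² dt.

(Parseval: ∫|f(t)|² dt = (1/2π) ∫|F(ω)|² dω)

∫|f(t)|² dt = \frac{3}{136}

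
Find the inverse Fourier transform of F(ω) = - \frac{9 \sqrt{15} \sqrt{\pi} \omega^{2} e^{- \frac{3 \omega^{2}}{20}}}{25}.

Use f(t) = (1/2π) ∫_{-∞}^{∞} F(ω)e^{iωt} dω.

f(t) = 3 \left(\frac{20 t^{2}}{3} - 2\right) e^{- \frac{5 t^{2}}{3}}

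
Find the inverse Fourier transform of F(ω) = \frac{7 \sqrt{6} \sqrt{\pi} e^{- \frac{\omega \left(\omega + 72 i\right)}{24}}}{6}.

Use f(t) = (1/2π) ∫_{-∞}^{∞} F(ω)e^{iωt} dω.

f(t) = 7 e^{- 6 \left(t - 3\right)^{2}}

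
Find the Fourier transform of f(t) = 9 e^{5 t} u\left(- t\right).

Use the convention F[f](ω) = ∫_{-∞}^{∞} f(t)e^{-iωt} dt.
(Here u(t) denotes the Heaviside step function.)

F(ω) = - \frac{9}{i \omega - 5}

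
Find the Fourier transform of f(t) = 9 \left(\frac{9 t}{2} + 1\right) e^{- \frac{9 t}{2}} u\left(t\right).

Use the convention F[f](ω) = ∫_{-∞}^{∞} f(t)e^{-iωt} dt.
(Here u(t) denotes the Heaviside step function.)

F(ω) = \frac{36 \left(- i \omega - 9\right)}{4 \omega^{2} - 36 i \omega - 81}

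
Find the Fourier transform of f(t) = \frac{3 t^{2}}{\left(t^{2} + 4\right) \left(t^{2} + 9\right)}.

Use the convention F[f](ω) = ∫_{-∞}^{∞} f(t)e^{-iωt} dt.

F(ω) = \frac{3 \pi \left(3 - 2 e^{\left|{\omega}\right|}\right) e^{- 3 \left|{\omega}\right|}}{5}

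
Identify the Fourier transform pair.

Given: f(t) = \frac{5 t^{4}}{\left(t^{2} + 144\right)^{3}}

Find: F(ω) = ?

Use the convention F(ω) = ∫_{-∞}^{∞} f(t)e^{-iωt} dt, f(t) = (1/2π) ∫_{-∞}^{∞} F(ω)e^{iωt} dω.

F(ω) = \frac{5 \pi \left(48 \omega^{2} - 20 \left|{\omega}\right| + 1\right) e^{- 12 \left|{\omega}\right|}}{32}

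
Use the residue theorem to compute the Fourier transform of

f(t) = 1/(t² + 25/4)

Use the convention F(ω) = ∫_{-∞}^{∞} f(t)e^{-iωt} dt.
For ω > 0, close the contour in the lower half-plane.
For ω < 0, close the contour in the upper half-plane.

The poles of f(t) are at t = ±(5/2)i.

Let g(z) = f(z)e^{-iωz}; for large |z| the factor e^{-iωz} decays in the lower half-plane when ω > 0 and in the upper half-plane when ω < 0.

Case ω > 0 (lower half-plane, clockwise contour ⇒ F(ω) = -2πi·ΣRes):
  Res_{z = - \frac{5 i}{2}} g(z) = \frac{i e^{- \frac{5 \omega}{2}}}{5}
  F(ω) = -2πi·ΣRes = \frac{2 \pi e^{- \frac{5 \omega}{2}}}{5}

Case ω < 0 (upper half-plane, counterclockwise contour ⇒ F(ω) = +2πi·ΣRes):
  Res_{z = \frac{5 i}{2}} g(z) = - \frac{i e^{\frac{5 \omega}{2}}}{5}
  F(ω) = 2πi·ΣRes = \frac{2 \pi e^{\frac{5 \omega}{2}}}{5}

Both cases combine into a single formula in |ω|:

F(ω) = \frac{2 \pi e^{- \frac{5 \left|{\omega}\right|}{2}}}{5}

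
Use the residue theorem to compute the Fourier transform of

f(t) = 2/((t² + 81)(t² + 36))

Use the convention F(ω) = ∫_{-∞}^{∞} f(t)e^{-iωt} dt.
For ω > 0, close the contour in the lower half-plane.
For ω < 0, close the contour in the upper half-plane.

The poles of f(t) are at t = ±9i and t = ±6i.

Let g(z) = f(z)e^{-iωz}; for large |z| the factor e^{-iωz} decays in the lower half-plane when ω > 0 and in the upper half-plane when ω < 0.

Case ω > 0 (lower half-plane, clockwise contour ⇒ F(ω) = -2πi·ΣRes):
  Res_{z = - 9 i} g(z) = - \frac{i e^{- 9 \omega}}{405}
  Res_{z = - 6 i} g(z) = \frac{i e^{- 6 \omega}}{270}
  F(ω) = -2πi·ΣRes = \frac{\pi \left(3 e^{3 \omega} - 2\right) e^{- 9 \omega}}{405}

Case ω < 0 (upper half-plane, counterclockwise contour ⇒ F(ω) = +2πi·ΣRes):
  Res_{z = 9 i} g(z) = \frac{i e^{9 \omega}}{405}
  Res_{z = 6 i} g(z) = - \frac{i e^{6 \omega}}{270}
  F(ω) = 2πi·ΣRes = \frac{\pi \left(3 - 2 e^{3 \omega}\right) e^{6 \omega}}{405}

Both cases combine into a single formula in |ω|:

F(ω) = \frac{\pi \left(3 e^{3 \left|{\omega}\right|} - 2\right) e^{- 9 \left|{\omega}\right|}}{405}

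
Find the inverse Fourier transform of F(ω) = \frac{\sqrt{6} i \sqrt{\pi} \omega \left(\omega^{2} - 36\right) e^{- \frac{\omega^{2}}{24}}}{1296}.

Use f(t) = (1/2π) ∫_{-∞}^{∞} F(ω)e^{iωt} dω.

f(t) = 8 t^{3} e^{- 6 t^{2}}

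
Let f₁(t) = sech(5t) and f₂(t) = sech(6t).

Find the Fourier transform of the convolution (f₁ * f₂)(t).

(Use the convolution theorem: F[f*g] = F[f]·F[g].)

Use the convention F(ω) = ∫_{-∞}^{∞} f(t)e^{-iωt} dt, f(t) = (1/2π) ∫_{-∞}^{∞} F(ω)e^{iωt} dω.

F[f₁*f₂](ω) = \frac{\pi^{2}}{30 \cosh{\left(\frac{\pi \omega}{12} \right)} \cosh{\left(\frac{\pi \omega}{10} \right)}}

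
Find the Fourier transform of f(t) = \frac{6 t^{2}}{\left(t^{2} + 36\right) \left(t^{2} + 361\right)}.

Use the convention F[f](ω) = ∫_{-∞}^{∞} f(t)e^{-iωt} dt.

F(ω) = \frac{6 \pi \left(19 - 6 e^{13 \left|{\omega}\right|}\right) e^{- 19 \left|{\omega}\right|}}{325}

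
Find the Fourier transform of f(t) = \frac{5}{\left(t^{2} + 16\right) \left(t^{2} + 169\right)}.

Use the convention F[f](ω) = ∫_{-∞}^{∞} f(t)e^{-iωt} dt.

F(ω) = \frac{5 \pi \left(13 e^{9 \left|{\omega}\right|} - 4\right) e^{- 13 \left|{\omega}\right|}}{7956}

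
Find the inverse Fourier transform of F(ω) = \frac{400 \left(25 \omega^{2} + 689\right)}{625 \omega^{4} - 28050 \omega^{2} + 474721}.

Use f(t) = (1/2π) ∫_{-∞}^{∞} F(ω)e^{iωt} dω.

f(t) = 5 e^{- \frac{8 \left|{t}\right|}{5}} \cos{\left(5 \left|{t}\right| \right)}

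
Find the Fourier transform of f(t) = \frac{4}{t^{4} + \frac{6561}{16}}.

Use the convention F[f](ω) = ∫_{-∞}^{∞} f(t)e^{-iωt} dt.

F(ω) = \frac{32 \pi e^{- \frac{9 \sqrt{2} \left|{\omega}\right|}{4}} \sin{\left(\frac{9 \sqrt{2} \left|{\omega}\right|}{4} + \frac{\pi}{4} \right)}}{729}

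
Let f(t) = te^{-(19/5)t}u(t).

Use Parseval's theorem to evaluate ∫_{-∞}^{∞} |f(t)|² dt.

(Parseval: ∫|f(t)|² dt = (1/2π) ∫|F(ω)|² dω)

∫|f(t)|² dt = \frac{125}{27436}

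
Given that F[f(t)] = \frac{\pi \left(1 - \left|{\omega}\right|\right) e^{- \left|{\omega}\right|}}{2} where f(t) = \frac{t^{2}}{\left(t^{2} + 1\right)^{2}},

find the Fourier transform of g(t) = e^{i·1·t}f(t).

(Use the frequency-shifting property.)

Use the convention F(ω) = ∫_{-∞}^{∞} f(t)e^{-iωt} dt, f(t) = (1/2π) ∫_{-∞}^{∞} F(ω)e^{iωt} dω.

F[g](ω) = \frac{\pi \left(1 - \left|{\omega - 1}\right|\right) e^{- \left|{\omega - 1}\right|}}{2}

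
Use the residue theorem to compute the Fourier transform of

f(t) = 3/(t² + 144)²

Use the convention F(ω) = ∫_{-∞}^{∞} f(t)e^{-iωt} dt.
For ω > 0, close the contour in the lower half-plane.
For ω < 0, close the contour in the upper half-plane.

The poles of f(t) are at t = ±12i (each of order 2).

Let g(z) = f(z)e^{-iωz}; for large |z| the factor e^{-iωz} decays in the lower half-plane when ω > 0 and in the upper half-plane when ω < 0.

Case ω > 0 (lower half-plane, clockwise contour ⇒ F(ω) = -2πi·ΣRes):
  Res_{z = - 12 i} g(z) = \frac{i \left(12 \omega + 1\right) e^{- 12 \omega}}{2304} (pole of order 2)
  F(ω) = -2πi·ΣRes = \frac{\pi \left(12 \omega + 1\right) e^{- 12 \omega}}{1152}

Case ω < 0 (upper half-plane, counterclockwise contour ⇒ F(ω) = +2πi·ΣRes):
  Res_{z = 12 i} g(z) = \frac{i \left(12 \omega - 1\right) e^{12 \omega}}{2304} (pole of order 2)
  F(ω) = 2πi·ΣRes = \frac{\pi \left(1 - 12 \omega\right) e^{12 \omega}}{1152}

Both cases combine into a single formula in |ω|:

F(ω) = \frac{\pi \left(12 \left|{\omega}\right| + 1\right) e^{- 12 \left|{\omega}\right|}}{1152}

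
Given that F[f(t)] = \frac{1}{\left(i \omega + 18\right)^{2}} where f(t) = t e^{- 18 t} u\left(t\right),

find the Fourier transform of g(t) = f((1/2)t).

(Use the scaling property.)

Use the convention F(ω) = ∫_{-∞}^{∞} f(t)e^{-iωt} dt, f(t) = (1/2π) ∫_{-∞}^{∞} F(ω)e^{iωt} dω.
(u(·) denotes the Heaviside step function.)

F[g](ω) = \frac{1}{2 \left(i \omega + 9\right)^{2}}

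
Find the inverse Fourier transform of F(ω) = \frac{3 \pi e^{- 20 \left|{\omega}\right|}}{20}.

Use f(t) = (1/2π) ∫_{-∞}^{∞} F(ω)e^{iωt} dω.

f(t) = \frac{3}{t^{2} + 400}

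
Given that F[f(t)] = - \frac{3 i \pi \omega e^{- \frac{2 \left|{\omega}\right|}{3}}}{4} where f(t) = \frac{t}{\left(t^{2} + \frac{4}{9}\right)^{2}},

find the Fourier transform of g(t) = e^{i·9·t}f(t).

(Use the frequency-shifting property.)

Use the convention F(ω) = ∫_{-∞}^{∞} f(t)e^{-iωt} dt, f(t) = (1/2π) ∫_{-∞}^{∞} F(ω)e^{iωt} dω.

F[g](ω) = \frac{3 i \pi \left(9 - \omega\right) e^{- \frac{2 \left|{\omega - 9}\right|}{3}}}{4}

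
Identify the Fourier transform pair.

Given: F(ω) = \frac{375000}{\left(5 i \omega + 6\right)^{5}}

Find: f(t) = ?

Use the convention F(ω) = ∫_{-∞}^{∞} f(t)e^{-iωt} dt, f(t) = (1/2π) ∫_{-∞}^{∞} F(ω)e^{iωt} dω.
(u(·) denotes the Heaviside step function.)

f(t) = 5 t^{4} e^{- \frac{6 t}{5}} u\left(t\right)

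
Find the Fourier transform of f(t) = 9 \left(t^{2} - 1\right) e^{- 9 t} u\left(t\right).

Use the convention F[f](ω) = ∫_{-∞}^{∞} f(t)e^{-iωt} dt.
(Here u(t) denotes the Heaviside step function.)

F(ω) = \frac{9 \left(2 i \omega - \left(i \omega + 9\right)^{3} + 18\right)}{\left(i \omega + 9\right)^{4}}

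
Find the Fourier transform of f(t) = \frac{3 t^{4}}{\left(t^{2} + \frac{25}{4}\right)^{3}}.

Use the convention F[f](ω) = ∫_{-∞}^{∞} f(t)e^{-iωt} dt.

F(ω) = \frac{3 \pi \left(25 \omega^{2} - 50 \left|{\omega}\right| + 12\right) e^{- \frac{5 \left|{\omega}\right|}{2}}}{80}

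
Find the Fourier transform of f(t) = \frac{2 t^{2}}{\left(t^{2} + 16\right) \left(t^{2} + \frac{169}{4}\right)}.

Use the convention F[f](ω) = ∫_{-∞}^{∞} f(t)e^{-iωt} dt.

F(ω) = - \frac{32 \pi e^{- 4 \left|{\omega}\right|}}{105} + \frac{52 \pi e^{- \frac{13 \left|{\omega}\right|}{2}}}{105}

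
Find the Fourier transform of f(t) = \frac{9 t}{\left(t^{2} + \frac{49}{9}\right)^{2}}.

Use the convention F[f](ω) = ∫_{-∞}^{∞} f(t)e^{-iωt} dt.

F(ω) = - \frac{27 i \pi \omega e^{- \frac{7 \left|{\omega}\right|}{3}}}{14}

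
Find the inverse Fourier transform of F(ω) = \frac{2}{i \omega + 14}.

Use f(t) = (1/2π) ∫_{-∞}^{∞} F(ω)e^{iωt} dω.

f(t) = 2 e^{- 14 t} u\left(t\right)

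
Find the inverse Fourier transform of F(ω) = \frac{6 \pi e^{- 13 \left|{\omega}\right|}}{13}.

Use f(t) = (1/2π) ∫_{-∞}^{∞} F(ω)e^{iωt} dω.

f(t) = \frac{6}{t^{2} + 169}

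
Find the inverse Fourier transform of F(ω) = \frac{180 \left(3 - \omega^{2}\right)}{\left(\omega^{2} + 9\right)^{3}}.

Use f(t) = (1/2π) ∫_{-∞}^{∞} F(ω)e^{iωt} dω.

f(t) = 5 t^{2} e^{- 3 \left|{t}\right|}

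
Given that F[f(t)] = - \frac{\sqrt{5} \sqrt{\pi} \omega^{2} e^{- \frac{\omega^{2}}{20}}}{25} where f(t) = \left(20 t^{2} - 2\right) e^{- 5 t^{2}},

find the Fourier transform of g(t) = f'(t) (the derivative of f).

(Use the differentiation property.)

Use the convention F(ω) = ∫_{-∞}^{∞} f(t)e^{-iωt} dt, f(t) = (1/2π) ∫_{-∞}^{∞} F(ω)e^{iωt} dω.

F[g](ω) = - \frac{\sqrt{5} i \sqrt{\pi} \omega^{3} e^{- \frac{\omega^{2}}{20}}}{25}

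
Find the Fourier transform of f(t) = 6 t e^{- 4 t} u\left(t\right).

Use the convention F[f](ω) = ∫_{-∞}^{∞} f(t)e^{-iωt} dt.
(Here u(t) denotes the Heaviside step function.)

F(ω) = \frac{6}{\left(i \omega + 4\right)^{2}}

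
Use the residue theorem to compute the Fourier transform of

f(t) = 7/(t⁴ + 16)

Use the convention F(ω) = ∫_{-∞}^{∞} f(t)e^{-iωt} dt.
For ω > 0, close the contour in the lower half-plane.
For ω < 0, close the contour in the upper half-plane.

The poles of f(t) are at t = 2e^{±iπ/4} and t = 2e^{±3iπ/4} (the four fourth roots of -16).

Let g(z) = f(z)e^{-iωz}; for large |z| the factor e^{-iωz} decays in the lower half-plane when ω > 0 and in the upper half-plane when ω < 0.

Case ω > 0 (lower half-plane, clockwise contour ⇒ F(ω) = -2πi·ΣRes):
  Res_{z = - \sqrt{2} - \sqrt{2} i} g(z) = \frac{7 \sqrt{2} i \left(1 - i\right) e^{\sqrt{2} \omega \left(-1 + i\right)}}{64}
  Res_{z = \sqrt{2} - \sqrt{2} i} g(z) = \frac{7 \sqrt{2} i \left(1 + i\right) e^{- \sqrt{2} \omega \left(1 + i\right)}}{64}
  F(ω) = -2πi·ΣRes = \frac{7 \sqrt{2} \pi \left(1 - i\right) \left(e^{2 \sqrt{2} i \omega} + i\right) e^{- \sqrt{2} \omega \left(1 + i\right)}}{32} = \frac{7 \pi e^{- \sqrt{2} \omega} \sin{\left(\sqrt{2} \omega + \frac{\pi}{4} \right)}}{8}

Case ω < 0 (upper half-plane, counterclockwise contour ⇒ F(ω) = +2πi·ΣRes):
  Res_{z = \sqrt{2} + \sqrt{2} i} g(z) = \frac{7 \sqrt{2} i \left(-1 + i\right) e^{\sqrt{2} \omega \left(1 - i\right)}}{64}
  Res_{z = - \sqrt{2} + \sqrt{2} i} g(z) = \frac{7 \sqrt{2} \left(1 - i\right) e^{\sqrt{2} \omega \left(1 + i\right)}}{64}
  F(ω) = 2πi·ΣRes = - \frac{7 \sqrt{2} i \pi \left(i \left(1 - i\right) e^{\sqrt{2} \omega \left(1 - i\right)} - \left(1 - i\right) e^{\sqrt{2} \omega \left(1 + i\right)}\right)}{32} = \frac{7 \pi e^{\sqrt{2} \omega} \cos{\left(\sqrt{2} \omega + \frac{\pi}{4} \right)}}{8}

Both cases combine into a single formula in |ω|:

F(ω) = \frac{7 \pi e^{- \sqrt{2} \left|{\omega}\right|} \sin{\left(\sqrt{2} \left|{\omega}\right| + \frac{\pi}{4} \right)}}{8}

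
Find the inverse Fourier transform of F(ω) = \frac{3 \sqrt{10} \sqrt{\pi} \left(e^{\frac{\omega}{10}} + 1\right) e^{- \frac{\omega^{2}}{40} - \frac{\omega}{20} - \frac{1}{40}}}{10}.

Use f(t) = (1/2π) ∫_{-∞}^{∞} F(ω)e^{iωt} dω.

f(t) = 6 e^{- 10 t^{2}} \cos{\left(t \right)}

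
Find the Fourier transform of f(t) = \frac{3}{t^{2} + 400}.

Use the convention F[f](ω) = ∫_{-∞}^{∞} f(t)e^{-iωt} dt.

F(ω) = \frac{3 \pi e^{- 20 \left|{\omega}\right|}}{20}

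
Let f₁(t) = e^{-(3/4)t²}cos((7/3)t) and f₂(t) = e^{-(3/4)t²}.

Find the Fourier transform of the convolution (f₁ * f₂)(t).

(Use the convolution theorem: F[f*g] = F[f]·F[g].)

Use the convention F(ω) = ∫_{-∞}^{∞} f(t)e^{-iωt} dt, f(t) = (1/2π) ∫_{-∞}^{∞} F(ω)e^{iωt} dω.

F[f₁*f₂](ω) = \frac{2 \pi \left(e^{\frac{28 \omega}{9}} + 1\right) e^{- \frac{2 \omega^{2}}{3} - \frac{14 \omega}{9} - \frac{49}{27}}}{3}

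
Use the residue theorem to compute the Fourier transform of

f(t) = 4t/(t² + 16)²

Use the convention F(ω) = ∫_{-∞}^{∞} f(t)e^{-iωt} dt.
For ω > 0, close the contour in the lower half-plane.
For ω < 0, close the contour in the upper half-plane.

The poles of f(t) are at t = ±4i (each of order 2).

Let g(z) = f(z)e^{-iωz}; for large |z| the factor e^{-iωz} decays in the lower half-plane when ω > 0 and in the upper half-plane when ω < 0.

Case ω > 0 (lower half-plane, clockwise contour ⇒ F(ω) = -2πi·ΣRes):
  Res_{z = - 4 i} g(z) = \frac{\omega e^{- 4 \omega}}{4} (pole of order 2)
  F(ω) = -2πi·ΣRes = - \frac{i \pi \omega e^{- 4 \omega}}{2}

Case ω < 0 (upper half-plane, counterclockwise contour ⇒ F(ω) = +2πi·ΣRes):
  Res_{z = 4 i} g(z) = - \frac{\omega e^{4 \omega}}{4} (pole of order 2)
  F(ω) = 2πi·ΣRes = - \frac{i \pi \omega e^{4 \omega}}{2}

Both cases combine into a single formula in |ω|:

F(ω) = - \frac{i \pi \omega e^{- 4 \left|{\omega}\right|}}{2}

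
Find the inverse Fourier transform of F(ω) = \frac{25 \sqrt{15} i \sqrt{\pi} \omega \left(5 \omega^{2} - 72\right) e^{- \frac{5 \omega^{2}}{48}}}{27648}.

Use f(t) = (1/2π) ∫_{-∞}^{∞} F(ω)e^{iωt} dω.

f(t) = 3 t^{3} e^{- \frac{12 t^{2}}{5}}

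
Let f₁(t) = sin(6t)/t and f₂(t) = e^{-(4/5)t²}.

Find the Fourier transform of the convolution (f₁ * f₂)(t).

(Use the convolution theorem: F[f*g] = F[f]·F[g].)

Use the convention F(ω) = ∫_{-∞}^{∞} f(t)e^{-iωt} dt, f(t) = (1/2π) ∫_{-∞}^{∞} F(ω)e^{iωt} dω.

F[f₁*f₂](ω) = \begin{cases} \frac{\sqrt{5} \pi^{\frac{3}{2}} e^{- \frac{5 \omega^{2}}{16}}}{2} & \text{for}\: \omega > -6 \wedge \omega < 6 \\0 & \text{otherwise} \end{cases}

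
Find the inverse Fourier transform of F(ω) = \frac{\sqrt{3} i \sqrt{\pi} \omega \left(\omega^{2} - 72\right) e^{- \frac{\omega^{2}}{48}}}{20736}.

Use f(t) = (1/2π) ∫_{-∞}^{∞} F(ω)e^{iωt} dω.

f(t) = 4 t^{3} e^{- 12 t^{2}}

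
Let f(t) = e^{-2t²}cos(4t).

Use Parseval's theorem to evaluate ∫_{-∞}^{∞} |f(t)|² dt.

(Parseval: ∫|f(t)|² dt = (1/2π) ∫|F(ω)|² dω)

∫|f(t)|² dt = \frac{\sqrt{\pi} \left(1 + e^{4}\right)}{4 e^{4}}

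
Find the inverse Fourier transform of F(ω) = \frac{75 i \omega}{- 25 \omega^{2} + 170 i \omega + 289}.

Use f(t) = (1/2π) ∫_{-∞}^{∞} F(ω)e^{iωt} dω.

f(t) = 3 \left(1 - \frac{17 t}{5}\right) e^{- \frac{17 t}{5}} u\left(t\right)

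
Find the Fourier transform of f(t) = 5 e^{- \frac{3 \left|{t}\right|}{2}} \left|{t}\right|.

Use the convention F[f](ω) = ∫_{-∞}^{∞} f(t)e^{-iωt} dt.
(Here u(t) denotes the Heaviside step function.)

F(ω) = \frac{40 \left(9 - 4 \omega^{2}\right)}{\left(4 \omega^{2} + 9\right)^{2}}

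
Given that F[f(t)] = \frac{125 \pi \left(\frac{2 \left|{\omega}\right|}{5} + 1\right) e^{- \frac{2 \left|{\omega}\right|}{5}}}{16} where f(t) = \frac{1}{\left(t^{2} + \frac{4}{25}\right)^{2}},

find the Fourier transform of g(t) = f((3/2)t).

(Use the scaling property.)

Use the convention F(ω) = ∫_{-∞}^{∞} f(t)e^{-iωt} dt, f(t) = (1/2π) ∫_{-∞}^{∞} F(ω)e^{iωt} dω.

F[g](ω) = \frac{25 \pi \left(4 \left|{\omega}\right| + 15\right) e^{- \frac{4 \left|{\omega}\right|}{15}}}{72}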